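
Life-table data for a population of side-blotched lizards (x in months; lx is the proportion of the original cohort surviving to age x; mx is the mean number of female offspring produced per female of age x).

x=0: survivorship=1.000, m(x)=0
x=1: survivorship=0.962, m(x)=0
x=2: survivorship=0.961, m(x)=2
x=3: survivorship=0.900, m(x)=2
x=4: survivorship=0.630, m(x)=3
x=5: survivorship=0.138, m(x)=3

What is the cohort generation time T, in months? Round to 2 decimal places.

lx·mx: 0, 0, 1.922, 1.8, 1.89, 0.414 → R0 = 6.026
x·lx·mx: 0, 0, 3.844, 5.4, 7.56, 2.07 → Σ = 18.874
T = 18.874 / 6.026 = 3.132094… → 3.13

3.13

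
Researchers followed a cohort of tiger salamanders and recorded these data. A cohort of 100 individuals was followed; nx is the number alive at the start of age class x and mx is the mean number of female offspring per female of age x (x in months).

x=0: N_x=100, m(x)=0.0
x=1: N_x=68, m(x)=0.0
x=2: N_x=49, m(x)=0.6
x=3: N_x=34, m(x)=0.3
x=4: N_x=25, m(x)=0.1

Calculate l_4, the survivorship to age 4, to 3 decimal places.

l_4 = n_4/n_0 = 25/100 = 0.25 → 0.250

0.250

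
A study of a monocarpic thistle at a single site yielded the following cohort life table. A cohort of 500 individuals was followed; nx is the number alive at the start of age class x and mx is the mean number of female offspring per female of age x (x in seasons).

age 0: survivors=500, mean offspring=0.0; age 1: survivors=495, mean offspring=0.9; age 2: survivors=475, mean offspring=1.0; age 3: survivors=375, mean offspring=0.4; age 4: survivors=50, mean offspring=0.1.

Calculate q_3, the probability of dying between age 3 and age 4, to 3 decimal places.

lx = nx/n0 = nx/500: 1, 0.99, 0.95, 0.75, 0.1
q_3 = (l_3 − l_4) / l_3 = (0.75 − 0.1) / 0.75
     = 0.65 / 0.75 = 0.866667… → 0.867

0.867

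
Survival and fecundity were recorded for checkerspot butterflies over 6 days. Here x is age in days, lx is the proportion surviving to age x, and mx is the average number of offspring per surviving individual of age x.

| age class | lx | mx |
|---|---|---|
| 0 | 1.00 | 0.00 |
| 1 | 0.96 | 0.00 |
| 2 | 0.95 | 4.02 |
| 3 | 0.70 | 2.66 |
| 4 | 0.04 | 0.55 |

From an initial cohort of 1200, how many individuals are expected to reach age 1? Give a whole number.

1152

Expected survivors = N0 · l_1 = 1200 × 0.96 = 1152 → 1152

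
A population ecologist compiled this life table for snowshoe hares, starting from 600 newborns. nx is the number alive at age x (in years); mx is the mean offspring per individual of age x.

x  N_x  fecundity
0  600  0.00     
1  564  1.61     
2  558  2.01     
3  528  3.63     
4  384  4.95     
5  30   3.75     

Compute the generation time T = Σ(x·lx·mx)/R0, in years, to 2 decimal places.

2.86

lx = nx/n0 = nx/600: 1, 0.94, 0.93, 0.88, 0.64, 0.05
lx·mx: 0, 1.5134, 1.8693, 3.1944, 3.168, 0.1875 → R0 = 9.9326
x·lx·mx: 0, 1.5134, 3.7386, 9.5832, 12.672, 0.9375 → Σ = 28.4447
T = 28.4447 / 9.9326 = 2.863772… → 2.86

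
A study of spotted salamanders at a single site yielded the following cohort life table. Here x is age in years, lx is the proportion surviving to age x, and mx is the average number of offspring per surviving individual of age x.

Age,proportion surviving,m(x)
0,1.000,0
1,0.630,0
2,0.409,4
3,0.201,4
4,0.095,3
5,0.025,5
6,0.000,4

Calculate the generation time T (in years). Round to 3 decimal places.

2.614

lx·mx: 0, 0, 1.636, 0.804, 0.285, 0.125, 0 → R0 = 2.85
x·lx·mx: 0, 0, 3.272, 2.412, 1.14, 0.625, 0 → Σ = 7.449
T = 7.449 / 2.85 = 2.613684… → 2.614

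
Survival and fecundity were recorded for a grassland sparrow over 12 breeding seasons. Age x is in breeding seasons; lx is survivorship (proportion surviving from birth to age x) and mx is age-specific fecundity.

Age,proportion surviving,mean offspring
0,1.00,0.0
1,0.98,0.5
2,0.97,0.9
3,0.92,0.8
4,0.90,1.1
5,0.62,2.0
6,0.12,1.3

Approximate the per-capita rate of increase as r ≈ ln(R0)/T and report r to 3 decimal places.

R0 = Σ lx·mx = 0 + 0.49 + 0.873 + 0.736 + 0.99 + 1.24 + 0.156 = 4.485
Σ x·lx·mx = 15.54; T = 15.54/4.485 = 3.46488…
r ≈ ln(R0)/T = ln(4.485)/3.46488… = 0.43313… → 0.433

0.433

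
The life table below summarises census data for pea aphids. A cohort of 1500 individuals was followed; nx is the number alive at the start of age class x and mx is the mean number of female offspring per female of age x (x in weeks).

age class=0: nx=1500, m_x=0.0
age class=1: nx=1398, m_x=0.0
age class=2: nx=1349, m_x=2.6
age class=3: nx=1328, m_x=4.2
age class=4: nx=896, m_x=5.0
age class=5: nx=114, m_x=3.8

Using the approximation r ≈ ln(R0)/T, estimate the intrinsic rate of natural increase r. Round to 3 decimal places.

lx = nx/n0 = nx/1500: 1, 0.932, 0.89933…, 0.88533…, 0.59733…, 0.076
R0 = Σ lx·mx = 0 + 0 + 2.33827… + 3.7184… + 2.98667… + 0.2888 = 9.332133…
Σ x·lx·mx = 29.2224…; T = 29.2224…/9.332133… = 3.13137…
r ≈ ln(R0)/T = ln(9.332133…)/3.13137… = 0.71325… → 0.713

0.713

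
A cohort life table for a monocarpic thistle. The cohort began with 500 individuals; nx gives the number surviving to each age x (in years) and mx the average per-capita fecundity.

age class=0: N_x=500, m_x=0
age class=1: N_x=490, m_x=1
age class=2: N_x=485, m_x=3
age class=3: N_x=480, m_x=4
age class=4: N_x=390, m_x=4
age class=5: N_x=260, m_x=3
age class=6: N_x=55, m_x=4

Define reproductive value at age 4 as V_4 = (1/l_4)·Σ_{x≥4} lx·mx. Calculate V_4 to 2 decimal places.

lx = nx/n0 = nx/500: 1, 0.98, 0.97, 0.96, 0.78, 0.52, 0.11
lx·mx for x ≥ 4: 3.12, 1.56, 0.44 → sum = 5.12
V_4 = 5.12 / l_4 = 5.12 / 0.78 = 6.564103… → 6.56

6.56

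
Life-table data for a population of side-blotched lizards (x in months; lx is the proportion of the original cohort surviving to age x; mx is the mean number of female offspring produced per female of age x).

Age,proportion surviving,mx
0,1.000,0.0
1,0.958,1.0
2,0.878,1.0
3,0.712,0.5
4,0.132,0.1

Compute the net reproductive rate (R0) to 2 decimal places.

2.21

lx·mx by age: 0, 0.958, 0.878, 0.356, 0.0132
R0 = Σ lx·mx = 2.2052 → 2.21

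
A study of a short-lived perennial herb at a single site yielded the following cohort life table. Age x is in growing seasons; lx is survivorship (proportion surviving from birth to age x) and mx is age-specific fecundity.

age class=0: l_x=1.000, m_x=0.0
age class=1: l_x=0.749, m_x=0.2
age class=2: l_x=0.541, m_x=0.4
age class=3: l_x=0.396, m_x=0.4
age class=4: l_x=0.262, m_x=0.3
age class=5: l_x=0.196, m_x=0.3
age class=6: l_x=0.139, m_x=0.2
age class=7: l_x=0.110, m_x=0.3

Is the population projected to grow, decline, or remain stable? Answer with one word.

declining

R0 = Σ lx·mx = 0 + 0.1498 + 0.2164 + 0.1584 + 0.0786 + 0.0588 + 0.0278 + 0.033 = 0.7228
R0 < 1, so the population is declining.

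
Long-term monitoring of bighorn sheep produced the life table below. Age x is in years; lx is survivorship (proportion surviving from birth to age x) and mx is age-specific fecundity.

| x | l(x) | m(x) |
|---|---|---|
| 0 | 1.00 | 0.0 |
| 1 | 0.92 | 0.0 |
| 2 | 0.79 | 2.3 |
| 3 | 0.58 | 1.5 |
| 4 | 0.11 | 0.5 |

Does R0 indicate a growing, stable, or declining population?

growing

R0 = Σ lx·mx = 0 + 0 + 1.817 + 0.87 + 0.055 = 2.742
R0 > 1, so the population is growing.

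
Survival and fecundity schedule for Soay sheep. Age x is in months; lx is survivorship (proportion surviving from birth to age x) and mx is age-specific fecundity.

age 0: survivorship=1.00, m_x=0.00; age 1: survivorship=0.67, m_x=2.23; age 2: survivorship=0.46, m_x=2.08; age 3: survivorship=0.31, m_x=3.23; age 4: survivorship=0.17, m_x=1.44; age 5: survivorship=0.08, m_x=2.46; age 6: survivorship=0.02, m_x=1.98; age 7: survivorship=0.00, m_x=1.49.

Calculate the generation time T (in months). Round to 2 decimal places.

lx·mx: 0, 1.4941, 0.9568, 1.0013, 0.2448, 0.1968, 0.0396, 0 → R0 = 3.9334
x·lx·mx: 0, 1.4941, 1.9136, 3.0039, 0.9792, 0.984, 0.2376, 0 → Σ = 8.6124
T = 8.6124 / 3.9334 = 2.189556… → 2.19

2.19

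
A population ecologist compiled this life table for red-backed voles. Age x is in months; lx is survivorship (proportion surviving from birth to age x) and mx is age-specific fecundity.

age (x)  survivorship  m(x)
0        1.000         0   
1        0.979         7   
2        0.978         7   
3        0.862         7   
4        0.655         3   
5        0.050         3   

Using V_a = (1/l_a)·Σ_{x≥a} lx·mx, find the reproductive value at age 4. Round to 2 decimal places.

lx·mx for x ≥ 4: 1.965, 0.15 → sum = 2.115
V_4 = 2.115 / l_4 = 2.115 / 0.655 = 3.229008… → 3.23

3.23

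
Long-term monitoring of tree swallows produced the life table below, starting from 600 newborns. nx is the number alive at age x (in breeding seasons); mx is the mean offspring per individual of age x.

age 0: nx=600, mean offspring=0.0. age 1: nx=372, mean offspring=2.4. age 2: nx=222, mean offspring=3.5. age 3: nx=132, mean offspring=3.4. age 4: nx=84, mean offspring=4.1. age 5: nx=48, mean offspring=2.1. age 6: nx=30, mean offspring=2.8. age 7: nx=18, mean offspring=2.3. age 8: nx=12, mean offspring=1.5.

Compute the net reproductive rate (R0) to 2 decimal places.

lx = nx/n0 = nx/600: 1, 0.62, 0.37, 0.22, 0.14, 0.08, 0.05, 0.03, 0.02
lx·mx by age: 0, 1.488, 1.295, 0.748, 0.574, 0.168, 0.14, 0.069, 0.03
R0 = Σ lx·mx = 4.512 → 4.51

4.51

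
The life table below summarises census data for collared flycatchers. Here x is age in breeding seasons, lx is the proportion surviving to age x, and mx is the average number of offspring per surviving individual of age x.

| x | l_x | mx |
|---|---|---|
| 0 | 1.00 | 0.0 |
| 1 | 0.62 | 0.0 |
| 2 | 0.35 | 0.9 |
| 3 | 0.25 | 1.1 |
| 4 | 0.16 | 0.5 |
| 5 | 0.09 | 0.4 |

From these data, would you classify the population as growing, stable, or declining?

declining

R0 = Σ lx·mx = 0 + 0 + 0.315 + 0.275 + 0.08 + 0.036 = 0.706
R0 < 1, so the population is declining.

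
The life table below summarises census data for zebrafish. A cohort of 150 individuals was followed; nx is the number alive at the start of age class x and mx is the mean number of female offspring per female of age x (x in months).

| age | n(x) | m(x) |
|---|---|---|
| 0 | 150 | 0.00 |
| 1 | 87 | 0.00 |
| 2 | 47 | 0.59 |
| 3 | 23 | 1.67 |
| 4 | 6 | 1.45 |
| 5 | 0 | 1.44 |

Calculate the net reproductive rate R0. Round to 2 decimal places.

0.50

lx = nx/n0 = nx/150: 1, 0.58, 0.31333…, 0.15333…, 0.04, 0
lx·mx by age: 0, 0, 0.184867…, 0.256067…, 0.058, 0
R0 = Σ lx·mx = 0.498933… → 0.50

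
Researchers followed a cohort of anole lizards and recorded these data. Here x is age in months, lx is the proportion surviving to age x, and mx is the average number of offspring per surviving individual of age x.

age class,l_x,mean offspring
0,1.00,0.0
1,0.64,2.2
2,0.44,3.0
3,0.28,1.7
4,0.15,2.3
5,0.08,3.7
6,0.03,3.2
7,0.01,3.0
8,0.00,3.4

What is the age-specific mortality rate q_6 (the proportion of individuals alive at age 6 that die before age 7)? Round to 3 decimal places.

q_6 = (l_6 − l_7) / l_6 = (0.03 − 0.01) / 0.03
     = 0.02 / 0.03 = 0.666667… → 0.667

0.667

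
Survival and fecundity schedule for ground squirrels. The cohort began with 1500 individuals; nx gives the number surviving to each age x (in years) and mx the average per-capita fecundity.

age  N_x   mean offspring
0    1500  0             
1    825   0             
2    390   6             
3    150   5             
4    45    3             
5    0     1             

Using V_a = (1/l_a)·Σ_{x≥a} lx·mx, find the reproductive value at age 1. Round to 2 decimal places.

lx = nx/n0 = nx/1500: 1, 0.55, 0.26, 0.1, 0.03, 0
lx·mx for x ≥ 1: 0, 1.56, 0.5, 0.09, 0 → sum = 2.15
V_1 = 2.15 / l_1 = 2.15 / 0.55 = 3.909091… → 3.91

3.91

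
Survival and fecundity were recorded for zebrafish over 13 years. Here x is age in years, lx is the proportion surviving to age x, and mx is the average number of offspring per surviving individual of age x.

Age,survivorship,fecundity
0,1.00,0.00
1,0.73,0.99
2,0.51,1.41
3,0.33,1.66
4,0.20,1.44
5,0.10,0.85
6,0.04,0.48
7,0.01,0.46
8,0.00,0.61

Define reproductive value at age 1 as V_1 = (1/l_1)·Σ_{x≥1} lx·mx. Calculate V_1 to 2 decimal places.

lx·mx for x ≥ 1: 0.7227, 0.7191, 0.5478, 0.288, 0.085, 0.0192, 0.0046, 0 → sum = 2.3864
V_1 = 2.3864 / l_1 = 2.3864 / 0.73 = 3.269041… → 3.27

3.27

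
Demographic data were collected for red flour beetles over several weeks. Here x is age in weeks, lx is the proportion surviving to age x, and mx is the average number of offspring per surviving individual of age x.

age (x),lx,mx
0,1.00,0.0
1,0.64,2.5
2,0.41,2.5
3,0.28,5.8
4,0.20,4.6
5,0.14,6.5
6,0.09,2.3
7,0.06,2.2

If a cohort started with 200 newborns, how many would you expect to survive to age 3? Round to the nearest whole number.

Expected survivors = N0 · l_3 = 200 × 0.28 = 56 → 56

56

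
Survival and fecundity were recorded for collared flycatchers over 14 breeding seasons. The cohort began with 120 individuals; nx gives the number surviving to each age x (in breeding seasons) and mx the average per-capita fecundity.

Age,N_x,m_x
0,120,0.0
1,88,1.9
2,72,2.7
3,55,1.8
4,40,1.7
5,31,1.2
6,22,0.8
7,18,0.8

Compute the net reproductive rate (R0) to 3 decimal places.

4.982

lx = nx/n0 = nx/120: 1, 0.73333…, 0.6, 0.45833…, 0.33333…, 0.25833…, 0.18333…, 0.15
lx·mx by age: 0, 1.393333…, 1.62, 0.825…, 0.566667…, 0.31…, 0.146667…, 0.12
R0 = Σ lx·mx = 4.981667… → 4.982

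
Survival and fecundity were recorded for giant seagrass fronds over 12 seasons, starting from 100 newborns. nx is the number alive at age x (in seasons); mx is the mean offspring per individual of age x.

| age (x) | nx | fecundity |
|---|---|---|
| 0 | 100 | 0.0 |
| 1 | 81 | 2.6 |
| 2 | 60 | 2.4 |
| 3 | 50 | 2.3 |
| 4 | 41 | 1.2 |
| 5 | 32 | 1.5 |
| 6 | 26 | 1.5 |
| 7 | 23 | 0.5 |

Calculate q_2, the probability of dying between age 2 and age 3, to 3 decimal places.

0.167

lx = nx/n0 = nx/100: 1, 0.81, 0.6, 0.5, 0.41, 0.32, 0.26, 0.23
q_2 = (l_2 − l_3) / l_2 = (0.6 − 0.5) / 0.6
     = 0.1 / 0.6 = 0.166667… → 0.167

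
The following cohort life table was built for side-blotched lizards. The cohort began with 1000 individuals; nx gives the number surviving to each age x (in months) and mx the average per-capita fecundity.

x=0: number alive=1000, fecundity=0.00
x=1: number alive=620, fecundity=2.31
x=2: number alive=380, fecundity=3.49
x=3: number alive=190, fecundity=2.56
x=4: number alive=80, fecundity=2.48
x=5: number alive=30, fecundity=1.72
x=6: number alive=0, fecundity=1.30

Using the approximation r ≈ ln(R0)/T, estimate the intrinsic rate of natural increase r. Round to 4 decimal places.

lx = nx/n0 = nx/1000: 1, 0.62, 0.38, 0.19, 0.08, 0.03, 0
R0 = Σ lx·mx = 0 + 1.4322 + 1.3262 + 0.4864 + 0.1984 + 0.0516 + 0 = 3.4948
Σ x·lx·mx = 6.5954; T = 6.5954/3.4948 = 1.8872…
r ≈ ln(R0)/T = ln(3.4948)/1.8872… = 0.663032… → 0.6630

0.6630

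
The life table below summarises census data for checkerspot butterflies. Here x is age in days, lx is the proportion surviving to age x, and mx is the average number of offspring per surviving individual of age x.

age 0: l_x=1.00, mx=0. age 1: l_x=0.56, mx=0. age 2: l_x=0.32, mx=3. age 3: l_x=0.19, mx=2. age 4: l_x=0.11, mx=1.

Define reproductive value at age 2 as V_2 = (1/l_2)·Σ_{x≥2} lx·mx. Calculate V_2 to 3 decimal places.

lx·mx for x ≥ 2: 0.96, 0.38, 0.11 → sum = 1.45
V_2 = 1.45 / l_2 = 1.45 / 0.32 = 4.53125 → 4.531

4.531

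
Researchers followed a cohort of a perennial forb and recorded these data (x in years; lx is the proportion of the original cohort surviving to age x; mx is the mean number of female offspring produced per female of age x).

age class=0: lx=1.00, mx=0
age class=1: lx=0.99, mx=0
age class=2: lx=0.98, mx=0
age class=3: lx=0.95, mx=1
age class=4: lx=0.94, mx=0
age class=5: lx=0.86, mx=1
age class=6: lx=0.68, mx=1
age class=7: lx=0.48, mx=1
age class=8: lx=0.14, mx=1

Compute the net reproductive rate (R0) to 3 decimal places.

3.110

lx·mx by age: 0, 0, 0, 0.95, 0, 0.86, 0.68, 0.48, 0.14
R0 = Σ lx·mx = 3.11 → 3.110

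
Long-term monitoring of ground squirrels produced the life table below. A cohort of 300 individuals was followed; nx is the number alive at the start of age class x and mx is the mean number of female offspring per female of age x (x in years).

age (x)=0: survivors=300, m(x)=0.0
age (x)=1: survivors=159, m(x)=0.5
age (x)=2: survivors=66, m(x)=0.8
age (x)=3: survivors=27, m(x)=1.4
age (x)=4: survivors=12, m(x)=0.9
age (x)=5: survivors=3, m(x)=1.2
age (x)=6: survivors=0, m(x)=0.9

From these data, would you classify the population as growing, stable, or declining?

lx = nx/n0 = nx/300: 1, 0.53, 0.22, 0.09, 0.04, 0.01, 0
R0 = Σ lx·mx = 0 + 0.265 + 0.176 + 0.126 + 0.036 + 0.012 + 0 = 0.615
R0 < 1, so the population is declining.

declining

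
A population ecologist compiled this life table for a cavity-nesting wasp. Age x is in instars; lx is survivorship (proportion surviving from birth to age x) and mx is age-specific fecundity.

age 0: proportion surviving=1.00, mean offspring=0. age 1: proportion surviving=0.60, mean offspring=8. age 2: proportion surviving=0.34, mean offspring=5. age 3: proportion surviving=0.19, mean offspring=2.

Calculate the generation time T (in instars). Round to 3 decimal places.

1.358

lx·mx: 0, 4.8, 1.7, 0.38 → R0 = 6.88
x·lx·mx: 0, 4.8, 3.4, 1.14 → Σ = 9.34
T = 9.34 / 6.88 = 1.357558… → 1.358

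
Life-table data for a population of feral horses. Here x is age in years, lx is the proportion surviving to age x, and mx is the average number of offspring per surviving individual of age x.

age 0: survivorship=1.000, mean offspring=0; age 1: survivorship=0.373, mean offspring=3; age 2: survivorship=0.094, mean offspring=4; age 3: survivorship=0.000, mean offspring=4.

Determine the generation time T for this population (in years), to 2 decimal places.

1.25

lx·mx: 0, 1.119, 0.376, 0 → R0 = 1.495
x·lx·mx: 0, 1.119, 0.752, 0 → Σ = 1.871
T = 1.871 / 1.495 = 1.251505… → 1.25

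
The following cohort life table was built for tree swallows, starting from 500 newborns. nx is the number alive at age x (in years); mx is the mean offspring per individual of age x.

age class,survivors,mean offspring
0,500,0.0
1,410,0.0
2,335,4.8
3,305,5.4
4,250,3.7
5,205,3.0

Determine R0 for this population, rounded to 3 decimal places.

9.590

lx = nx/n0 = nx/500: 1, 0.82, 0.67, 0.61, 0.5, 0.41
lx·mx by age: 0, 0, 3.216, 3.294, 1.85, 1.23
R0 = Σ lx·mx = 9.59 → 9.590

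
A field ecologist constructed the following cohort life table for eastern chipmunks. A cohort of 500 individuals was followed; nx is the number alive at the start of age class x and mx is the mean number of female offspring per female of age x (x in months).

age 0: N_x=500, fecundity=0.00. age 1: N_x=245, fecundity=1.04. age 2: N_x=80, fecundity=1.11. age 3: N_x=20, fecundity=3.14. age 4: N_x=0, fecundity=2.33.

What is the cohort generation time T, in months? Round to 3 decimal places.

lx = nx/n0 = nx/500: 1, 0.49, 0.16, 0.04, 0
lx·mx: 0, 0.5096, 0.1776, 0.1256, 0 → R0 = 0.8128
x·lx·mx: 0, 0.5096, 0.3552, 0.3768, 0 → Σ = 1.2416
T = 1.2416 / 0.8128 = 1.527559… → 1.528

1.528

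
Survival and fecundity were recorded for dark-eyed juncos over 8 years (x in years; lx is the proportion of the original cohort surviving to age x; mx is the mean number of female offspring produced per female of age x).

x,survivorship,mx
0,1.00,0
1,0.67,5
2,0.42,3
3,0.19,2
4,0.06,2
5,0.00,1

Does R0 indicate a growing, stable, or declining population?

R0 = Σ lx·mx = 0 + 3.35 + 1.26 + 0.38 + 0.12 + 0 = 5.11
R0 > 1, so the population is growing.

growing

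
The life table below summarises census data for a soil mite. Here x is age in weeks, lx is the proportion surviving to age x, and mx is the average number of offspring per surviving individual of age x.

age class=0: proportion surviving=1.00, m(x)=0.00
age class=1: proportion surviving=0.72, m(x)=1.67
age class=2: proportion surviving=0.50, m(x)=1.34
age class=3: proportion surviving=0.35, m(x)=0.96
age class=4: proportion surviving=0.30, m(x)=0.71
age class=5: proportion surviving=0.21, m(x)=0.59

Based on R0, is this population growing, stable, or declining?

growing

R0 = Σ lx·mx = 0 + 1.2024 + 0.67 + 0.336 + 0.213 + 0.1239 = 2.5453
R0 > 1, so the population is growing.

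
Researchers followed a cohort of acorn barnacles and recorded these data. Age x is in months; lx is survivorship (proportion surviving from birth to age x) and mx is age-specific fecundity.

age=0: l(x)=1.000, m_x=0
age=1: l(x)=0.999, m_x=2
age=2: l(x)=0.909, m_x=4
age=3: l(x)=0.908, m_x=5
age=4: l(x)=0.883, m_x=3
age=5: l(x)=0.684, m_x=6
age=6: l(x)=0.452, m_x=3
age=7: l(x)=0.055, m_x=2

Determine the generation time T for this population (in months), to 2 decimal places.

lx·mx: 0, 1.998, 3.636, 4.54, 2.649, 4.104, 1.356, 0.11 → R0 = 18.393
x·lx·mx: 0, 1.998, 7.272, 13.62, 10.596, 20.52, 8.136, 0.77 → Σ = 62.912
T = 62.912 / 18.393 = 3.420432… → 3.42

3.42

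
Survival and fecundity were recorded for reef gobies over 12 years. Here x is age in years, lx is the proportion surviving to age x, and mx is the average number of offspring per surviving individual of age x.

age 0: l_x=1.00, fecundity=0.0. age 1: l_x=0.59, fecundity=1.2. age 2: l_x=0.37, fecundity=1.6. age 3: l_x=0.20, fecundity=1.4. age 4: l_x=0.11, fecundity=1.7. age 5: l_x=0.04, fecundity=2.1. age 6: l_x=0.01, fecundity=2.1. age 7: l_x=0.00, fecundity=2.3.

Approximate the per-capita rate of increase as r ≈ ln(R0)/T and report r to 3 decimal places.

0.292

R0 = Σ lx·mx = 0 + 0.708 + 0.592 + 0.28 + 0.187 + 0.084 + 0.021 + 0 = 1.872
Σ x·lx·mx = 4.026; T = 4.026/1.872 = 2.15064…
r ≈ ln(R0)/T = ln(1.872)/2.15064… = 0.29154… → 0.292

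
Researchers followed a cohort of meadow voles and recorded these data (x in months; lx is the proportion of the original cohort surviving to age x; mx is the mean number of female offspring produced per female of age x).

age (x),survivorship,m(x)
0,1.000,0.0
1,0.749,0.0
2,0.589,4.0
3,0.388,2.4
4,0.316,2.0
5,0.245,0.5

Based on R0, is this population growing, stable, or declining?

growing

R0 = Σ lx·mx = 0 + 0 + 2.356 + 0.9312 + 0.632 + 0.1225 = 4.0417
R0 > 1, so the population is growing.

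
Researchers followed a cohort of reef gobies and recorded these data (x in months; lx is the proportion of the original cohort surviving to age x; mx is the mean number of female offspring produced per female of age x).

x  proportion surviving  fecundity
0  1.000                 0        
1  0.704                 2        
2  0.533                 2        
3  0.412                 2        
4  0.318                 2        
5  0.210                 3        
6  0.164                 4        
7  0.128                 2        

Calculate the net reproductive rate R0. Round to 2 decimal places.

lx·mx by age: 0, 1.408, 1.066, 0.824, 0.636, 0.63, 0.656, 0.256
R0 = Σ lx·mx = 5.476 → 5.48

5.48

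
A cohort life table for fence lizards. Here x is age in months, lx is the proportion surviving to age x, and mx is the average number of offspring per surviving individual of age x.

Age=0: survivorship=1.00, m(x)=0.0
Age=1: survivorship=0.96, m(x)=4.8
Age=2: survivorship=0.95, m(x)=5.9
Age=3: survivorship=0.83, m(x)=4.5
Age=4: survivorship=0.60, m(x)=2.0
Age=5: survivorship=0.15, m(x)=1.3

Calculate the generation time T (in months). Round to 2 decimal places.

lx·mx: 0, 4.608, 5.605, 3.735, 1.2, 0.195 → R0 = 15.343
x·lx·mx: 0, 4.608, 11.21, 11.205, 4.8, 0.975 → Σ = 32.798
T = 32.798 / 15.343 = 2.137652… → 2.14

2.14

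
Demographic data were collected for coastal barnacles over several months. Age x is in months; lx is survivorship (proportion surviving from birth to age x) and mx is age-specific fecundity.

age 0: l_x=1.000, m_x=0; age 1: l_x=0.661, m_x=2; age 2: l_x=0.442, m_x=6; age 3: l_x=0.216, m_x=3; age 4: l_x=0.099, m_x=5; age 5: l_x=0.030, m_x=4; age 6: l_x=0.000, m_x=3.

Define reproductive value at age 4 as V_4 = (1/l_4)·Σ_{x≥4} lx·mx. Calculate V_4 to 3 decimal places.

lx·mx for x ≥ 4: 0.495, 0.12, 0 → sum = 0.615
V_4 = 0.615 / l_4 = 0.615 / 0.099 = 6.212121… → 6.212

6.212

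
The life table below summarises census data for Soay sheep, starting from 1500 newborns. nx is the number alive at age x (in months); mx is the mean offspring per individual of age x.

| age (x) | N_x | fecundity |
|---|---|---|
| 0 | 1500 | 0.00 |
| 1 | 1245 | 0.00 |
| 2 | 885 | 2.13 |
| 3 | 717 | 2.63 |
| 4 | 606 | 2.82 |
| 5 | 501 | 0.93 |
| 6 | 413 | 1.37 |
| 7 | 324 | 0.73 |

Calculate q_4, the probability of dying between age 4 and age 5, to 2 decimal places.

lx = nx/n0 = nx/1500: 1, 0.83, 0.59, 0.478, 0.404, 0.334, 0.27533…, 0.216
q_4 = (l_4 − l_5) / l_4 = (0.404 − 0.334) / 0.404
     = 0.07 / 0.404 = 0.173267… → 0.17

0.17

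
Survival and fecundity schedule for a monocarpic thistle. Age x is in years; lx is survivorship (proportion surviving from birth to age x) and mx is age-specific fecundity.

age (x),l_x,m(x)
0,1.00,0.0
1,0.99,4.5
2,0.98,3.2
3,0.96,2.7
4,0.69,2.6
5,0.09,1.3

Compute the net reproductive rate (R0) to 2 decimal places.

lx·mx by age: 0, 4.455, 3.136, 2.592, 1.794, 0.117
R0 = Σ lx·mx = 12.094 → 12.09

12.09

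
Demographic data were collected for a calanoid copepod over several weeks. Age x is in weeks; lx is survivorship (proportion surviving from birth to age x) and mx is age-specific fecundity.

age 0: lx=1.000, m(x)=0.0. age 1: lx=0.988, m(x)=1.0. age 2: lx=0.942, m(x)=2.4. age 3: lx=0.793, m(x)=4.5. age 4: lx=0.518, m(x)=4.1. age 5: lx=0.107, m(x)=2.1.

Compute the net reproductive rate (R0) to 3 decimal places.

lx·mx by age: 0, 0.988, 2.2608, 3.5685, 2.1238, 0.2247
R0 = Σ lx·mx = 9.1658 → 9.166

9.166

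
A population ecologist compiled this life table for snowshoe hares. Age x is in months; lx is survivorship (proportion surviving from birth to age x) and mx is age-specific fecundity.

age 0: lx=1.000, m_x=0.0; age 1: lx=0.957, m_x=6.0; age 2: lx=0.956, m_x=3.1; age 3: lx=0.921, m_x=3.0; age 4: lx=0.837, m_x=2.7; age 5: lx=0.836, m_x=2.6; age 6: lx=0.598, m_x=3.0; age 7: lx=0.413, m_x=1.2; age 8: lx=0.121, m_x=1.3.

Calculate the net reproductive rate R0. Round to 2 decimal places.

lx·mx by age: 0, 5.742, 2.9636, 2.763, 2.2599, 2.1736, 1.794, 0.4956, 0.1573
R0 = Σ lx·mx = 18.349 → 18.35

18.35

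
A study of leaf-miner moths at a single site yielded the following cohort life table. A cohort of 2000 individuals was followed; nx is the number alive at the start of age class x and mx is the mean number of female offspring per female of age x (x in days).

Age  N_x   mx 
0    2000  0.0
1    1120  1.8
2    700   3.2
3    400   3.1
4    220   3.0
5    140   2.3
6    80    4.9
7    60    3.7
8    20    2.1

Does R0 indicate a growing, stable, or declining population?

lx = nx/n0 = nx/2000: 1, 0.56, 0.35, 0.2, 0.11, 0.07, 0.04, 0.03, 0.01
R0 = Σ lx·mx = 0 + 1.008 + 1.12 + 0.62 + 0.33 + 0.161 + 0.196 + 0.111 + 0.021 = 3.567
R0 > 1, so the population is growing.

growing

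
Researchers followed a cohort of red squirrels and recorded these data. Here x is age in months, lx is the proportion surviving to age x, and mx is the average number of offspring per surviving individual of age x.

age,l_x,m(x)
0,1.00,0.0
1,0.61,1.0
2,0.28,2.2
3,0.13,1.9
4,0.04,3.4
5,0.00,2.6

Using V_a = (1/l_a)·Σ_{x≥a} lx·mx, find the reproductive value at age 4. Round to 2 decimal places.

lx·mx for x ≥ 4: 0.136, 0 → sum = 0.136
V_4 = 0.136 / l_4 = 0.136 / 0.04 = 3.4 → 3.40

3.40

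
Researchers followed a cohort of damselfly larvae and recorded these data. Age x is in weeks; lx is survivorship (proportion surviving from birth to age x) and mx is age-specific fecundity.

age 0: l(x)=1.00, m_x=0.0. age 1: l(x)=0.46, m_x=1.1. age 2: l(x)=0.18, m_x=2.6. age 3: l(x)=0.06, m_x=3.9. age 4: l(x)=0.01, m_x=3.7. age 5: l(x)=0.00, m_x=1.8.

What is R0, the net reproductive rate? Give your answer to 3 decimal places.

1.245

lx·mx by age: 0, 0.506, 0.468, 0.234, 0.037, 0
R0 = Σ lx·mx = 1.245 → 1.245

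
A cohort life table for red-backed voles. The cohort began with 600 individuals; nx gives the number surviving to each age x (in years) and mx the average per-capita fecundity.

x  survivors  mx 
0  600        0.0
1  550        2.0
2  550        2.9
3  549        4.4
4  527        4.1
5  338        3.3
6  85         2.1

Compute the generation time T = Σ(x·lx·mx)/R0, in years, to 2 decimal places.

lx = nx/n0 = nx/600: 1, 0.91667…, 0.91667…, 0.915, 0.87833…, 0.56333…, 0.14167…
lx·mx: 0, 1.833333…, 2.658333…, 4.026, 3.601167…, 1.859…, 0.2975… → R0 = 14.275333…
x·lx·mx: 0, 1.833333…, 5.316667…, 12.078, 14.404667…, 9.295…, 1.785… → Σ = 44.712667…
T = 44.712667… / 14.275333… = 3.132163… → 3.13

3.13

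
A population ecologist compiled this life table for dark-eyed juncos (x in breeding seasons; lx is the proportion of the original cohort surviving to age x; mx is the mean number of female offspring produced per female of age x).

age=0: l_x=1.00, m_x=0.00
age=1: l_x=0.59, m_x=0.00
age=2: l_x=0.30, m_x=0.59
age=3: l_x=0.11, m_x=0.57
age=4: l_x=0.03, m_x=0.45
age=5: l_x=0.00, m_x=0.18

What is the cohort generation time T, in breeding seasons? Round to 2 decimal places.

2.35

lx·mx: 0, 0, 0.177, 0.0627, 0.0135, 0 → R0 = 0.2532
x·lx·mx: 0, 0, 0.354, 0.1881, 0.054, 0 → Σ = 0.5961
T = 0.5961 / 0.2532 = 2.354265… → 2.35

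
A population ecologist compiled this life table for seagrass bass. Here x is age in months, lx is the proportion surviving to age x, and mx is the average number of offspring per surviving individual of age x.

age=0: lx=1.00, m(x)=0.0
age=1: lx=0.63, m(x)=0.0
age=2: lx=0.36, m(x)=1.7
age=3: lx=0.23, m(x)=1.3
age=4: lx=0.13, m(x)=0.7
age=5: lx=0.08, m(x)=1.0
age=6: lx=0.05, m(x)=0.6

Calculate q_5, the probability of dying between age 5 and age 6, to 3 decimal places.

q_5 = (l_5 − l_6) / l_5 = (0.08 − 0.05) / 0.08
     = 0.03 / 0.08 = 0.375 → 0.375

0.375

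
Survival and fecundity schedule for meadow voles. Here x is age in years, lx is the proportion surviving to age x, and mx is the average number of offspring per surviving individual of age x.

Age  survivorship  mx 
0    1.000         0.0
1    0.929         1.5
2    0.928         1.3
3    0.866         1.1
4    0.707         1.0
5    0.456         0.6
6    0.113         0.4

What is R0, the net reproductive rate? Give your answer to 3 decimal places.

lx·mx by age: 0, 1.3935, 1.2064, 0.9526, 0.707, 0.2736, 0.0452
R0 = Σ lx·mx = 4.5783 → 4.578

4.578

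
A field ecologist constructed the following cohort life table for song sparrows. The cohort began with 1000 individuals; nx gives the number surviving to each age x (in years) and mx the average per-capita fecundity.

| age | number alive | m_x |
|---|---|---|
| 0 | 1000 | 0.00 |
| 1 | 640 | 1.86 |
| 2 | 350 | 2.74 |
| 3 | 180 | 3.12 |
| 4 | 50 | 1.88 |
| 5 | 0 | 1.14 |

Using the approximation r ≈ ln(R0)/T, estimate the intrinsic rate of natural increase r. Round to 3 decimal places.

lx = nx/n0 = nx/1000: 1, 0.64, 0.35, 0.18, 0.05, 0
R0 = Σ lx·mx = 0 + 1.1904 + 0.959 + 0.5616 + 0.094 + 0 = 2.805
Σ x·lx·mx = 5.1692; T = 5.1692/2.805 = 1.84285…
r ≈ ln(R0)/T = ln(2.805)/1.84285… = 0.55968… → 0.560

0.560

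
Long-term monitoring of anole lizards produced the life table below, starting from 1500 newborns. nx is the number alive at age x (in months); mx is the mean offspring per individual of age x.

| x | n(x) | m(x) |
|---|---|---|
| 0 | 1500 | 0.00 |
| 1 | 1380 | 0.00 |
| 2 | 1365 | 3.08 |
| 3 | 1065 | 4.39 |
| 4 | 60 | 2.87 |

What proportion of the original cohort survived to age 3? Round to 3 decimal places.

l_3 = n_3/n_0 = 1065/1500 = 0.71 → 0.710

0.710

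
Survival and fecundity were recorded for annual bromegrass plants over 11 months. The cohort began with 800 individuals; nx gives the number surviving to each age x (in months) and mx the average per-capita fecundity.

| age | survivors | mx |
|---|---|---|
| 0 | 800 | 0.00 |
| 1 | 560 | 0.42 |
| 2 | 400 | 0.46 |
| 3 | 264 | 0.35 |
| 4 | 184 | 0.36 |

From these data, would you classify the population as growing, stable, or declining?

declining

lx = nx/n0 = nx/800: 1, 0.7, 0.5, 0.33, 0.23
R0 = Σ lx·mx = 0 + 0.294 + 0.23 + 0.1155 + 0.0828 = 0.7223
R0 < 1, so the population is declining.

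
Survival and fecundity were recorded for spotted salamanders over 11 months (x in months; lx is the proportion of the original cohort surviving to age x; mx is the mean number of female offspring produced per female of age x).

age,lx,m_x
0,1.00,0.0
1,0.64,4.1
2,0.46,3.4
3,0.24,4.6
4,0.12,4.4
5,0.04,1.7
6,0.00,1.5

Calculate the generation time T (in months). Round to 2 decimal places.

lx·mx: 0, 2.624, 1.564, 1.104, 0.528, 0.068, 0 → R0 = 5.888
x·lx·mx: 0, 2.624, 3.128, 3.312, 2.112, 0.34, 0 → Σ = 11.516
T = 11.516 / 5.888 = 1.955842… → 1.96

1.96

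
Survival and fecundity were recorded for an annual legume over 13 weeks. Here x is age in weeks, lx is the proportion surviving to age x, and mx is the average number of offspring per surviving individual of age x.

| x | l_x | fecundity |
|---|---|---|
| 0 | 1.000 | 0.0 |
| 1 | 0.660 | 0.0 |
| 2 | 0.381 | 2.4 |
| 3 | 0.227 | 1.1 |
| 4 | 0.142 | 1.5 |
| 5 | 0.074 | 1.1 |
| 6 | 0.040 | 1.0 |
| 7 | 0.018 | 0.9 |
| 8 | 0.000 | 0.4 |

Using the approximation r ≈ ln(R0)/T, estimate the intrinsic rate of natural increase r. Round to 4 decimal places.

R0 = Σ lx·mx = 0 + 0 + 0.9144 + 0.2497 + 0.213 + 0.0814 + 0.04 + 0.0162 + 0 = 1.5147
Σ x·lx·mx = 4.1903; T = 4.1903/1.5147 = 2.76642…
r ≈ ln(R0)/T = ln(1.5147)/2.76642… = 0.150092… → 0.1501

0.1501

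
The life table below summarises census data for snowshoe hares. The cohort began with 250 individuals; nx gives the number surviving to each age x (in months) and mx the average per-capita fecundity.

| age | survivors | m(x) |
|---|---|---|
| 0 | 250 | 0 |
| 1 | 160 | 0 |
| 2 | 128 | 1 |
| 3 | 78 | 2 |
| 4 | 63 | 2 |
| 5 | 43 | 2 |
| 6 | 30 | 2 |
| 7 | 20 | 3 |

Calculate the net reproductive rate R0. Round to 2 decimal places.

lx = nx/n0 = nx/250: 1, 0.64, 0.512, 0.312, 0.252, 0.172, 0.12, 0.08
lx·mx by age: 0, 0, 0.512, 0.624, 0.504, 0.344, 0.24, 0.24
R0 = Σ lx·mx = 2.464 → 2.46

2.46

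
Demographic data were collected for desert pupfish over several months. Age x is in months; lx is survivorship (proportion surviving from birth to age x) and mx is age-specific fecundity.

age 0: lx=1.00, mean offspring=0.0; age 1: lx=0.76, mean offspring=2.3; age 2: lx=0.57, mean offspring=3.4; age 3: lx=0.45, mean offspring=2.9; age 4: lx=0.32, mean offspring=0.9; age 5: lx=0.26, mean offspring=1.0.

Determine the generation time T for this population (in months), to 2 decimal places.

2.16

lx·mx: 0, 1.748, 1.938, 1.305, 0.288, 0.26 → R0 = 5.539
x·lx·mx: 0, 1.748, 3.876, 3.915, 1.152, 1.3 → Σ = 11.991
T = 11.991 / 5.539 = 2.164831… → 2.16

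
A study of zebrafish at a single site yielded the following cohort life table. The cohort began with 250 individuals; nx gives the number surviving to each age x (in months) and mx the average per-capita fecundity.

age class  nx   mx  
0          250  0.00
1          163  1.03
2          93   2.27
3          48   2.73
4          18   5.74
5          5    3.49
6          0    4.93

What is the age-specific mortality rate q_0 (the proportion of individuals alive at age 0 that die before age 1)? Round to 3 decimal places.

lx = nx/n0 = nx/250: 1, 0.652, 0.372, 0.192, 0.072, 0.02, 0
q_0 = (l_0 − l_1) / l_0 = (1 − 0.652) / 1
     = 0.348 / 1 = 0.348 → 0.348

0.348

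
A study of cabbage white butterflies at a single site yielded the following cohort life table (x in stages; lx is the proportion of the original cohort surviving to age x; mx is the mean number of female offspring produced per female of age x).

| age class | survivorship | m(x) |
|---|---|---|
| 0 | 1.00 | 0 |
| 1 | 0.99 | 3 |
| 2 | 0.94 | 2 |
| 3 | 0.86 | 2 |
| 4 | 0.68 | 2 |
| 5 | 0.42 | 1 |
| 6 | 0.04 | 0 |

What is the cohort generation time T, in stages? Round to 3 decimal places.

lx·mx: 0, 2.97, 1.88, 1.72, 1.36, 0.42, 0 → R0 = 8.35
x·lx·mx: 0, 2.97, 3.76, 5.16, 5.44, 2.1, 0 → Σ = 19.43
T = 19.43 / 8.35 = 2.326946… → 2.327

2.327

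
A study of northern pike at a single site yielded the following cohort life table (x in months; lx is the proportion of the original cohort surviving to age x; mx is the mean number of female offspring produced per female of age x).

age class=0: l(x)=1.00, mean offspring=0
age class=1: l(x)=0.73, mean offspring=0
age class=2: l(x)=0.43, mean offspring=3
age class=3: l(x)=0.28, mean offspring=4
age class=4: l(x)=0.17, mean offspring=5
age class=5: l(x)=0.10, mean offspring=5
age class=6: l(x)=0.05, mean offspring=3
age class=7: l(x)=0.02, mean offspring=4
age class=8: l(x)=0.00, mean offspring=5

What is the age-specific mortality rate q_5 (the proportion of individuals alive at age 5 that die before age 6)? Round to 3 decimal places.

0.500

q_5 = (l_5 − l_6) / l_5 = (0.1 − 0.05) / 0.1
     = 0.05 / 0.1 = 0.5 → 0.500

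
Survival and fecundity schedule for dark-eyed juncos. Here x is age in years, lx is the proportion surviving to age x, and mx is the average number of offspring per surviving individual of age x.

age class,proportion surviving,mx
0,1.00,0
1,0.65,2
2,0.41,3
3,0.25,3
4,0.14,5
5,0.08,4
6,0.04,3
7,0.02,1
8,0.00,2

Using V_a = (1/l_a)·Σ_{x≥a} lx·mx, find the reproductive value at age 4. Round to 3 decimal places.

lx·mx for x ≥ 4: 0.7, 0.32, 0.12, 0.02, 0 → sum = 1.16
V_4 = 1.16 / l_4 = 1.16 / 0.14 = 8.285714… → 8.286

8.286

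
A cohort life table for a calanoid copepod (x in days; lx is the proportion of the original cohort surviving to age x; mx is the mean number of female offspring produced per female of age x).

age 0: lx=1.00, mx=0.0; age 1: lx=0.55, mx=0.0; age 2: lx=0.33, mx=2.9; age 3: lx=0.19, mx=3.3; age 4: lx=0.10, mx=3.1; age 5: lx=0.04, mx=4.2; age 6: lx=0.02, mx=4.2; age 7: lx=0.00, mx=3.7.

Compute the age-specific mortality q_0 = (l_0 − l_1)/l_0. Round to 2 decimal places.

q_0 = (l_0 − l_1) / l_0 = (1 − 0.55) / 1
     = 0.45 / 1 = 0.45 → 0.45

0.45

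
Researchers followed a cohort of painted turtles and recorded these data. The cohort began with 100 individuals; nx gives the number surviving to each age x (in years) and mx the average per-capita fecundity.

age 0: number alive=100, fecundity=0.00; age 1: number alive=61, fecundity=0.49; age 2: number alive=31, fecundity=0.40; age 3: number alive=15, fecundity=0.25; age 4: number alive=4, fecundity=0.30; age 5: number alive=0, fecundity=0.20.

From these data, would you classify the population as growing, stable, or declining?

declining

lx = nx/n0 = nx/100: 1, 0.61, 0.31, 0.15, 0.04, 0
R0 = Σ lx·mx = 0 + 0.2989 + 0.124 + 0.0375 + 0.012 + 0 = 0.4724
R0 < 1, so the population is declining.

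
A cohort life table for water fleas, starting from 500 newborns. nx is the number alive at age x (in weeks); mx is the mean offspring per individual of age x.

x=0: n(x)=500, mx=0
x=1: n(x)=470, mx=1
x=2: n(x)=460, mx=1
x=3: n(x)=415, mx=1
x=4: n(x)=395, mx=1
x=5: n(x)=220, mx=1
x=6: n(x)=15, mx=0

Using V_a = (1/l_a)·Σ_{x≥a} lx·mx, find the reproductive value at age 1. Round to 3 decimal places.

4.170

lx = nx/n0 = nx/500: 1, 0.94, 0.92, 0.83, 0.79, 0.44, 0.03
lx·mx for x ≥ 1: 0.94, 0.92, 0.83, 0.79, 0.44, 0 → sum = 3.92
V_1 = 3.92 / l_1 = 3.92 / 0.94 = 4.170213… → 4.170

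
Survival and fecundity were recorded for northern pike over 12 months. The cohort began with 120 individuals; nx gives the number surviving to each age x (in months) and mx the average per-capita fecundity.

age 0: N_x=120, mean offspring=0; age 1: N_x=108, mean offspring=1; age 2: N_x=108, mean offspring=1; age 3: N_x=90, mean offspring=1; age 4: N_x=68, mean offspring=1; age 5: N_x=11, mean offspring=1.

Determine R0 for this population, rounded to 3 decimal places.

lx = nx/n0 = nx/120: 1, 0.9, 0.9, 0.75, 0.56667…, 0.09167…
lx·mx by age: 0, 0.9, 0.9, 0.75, 0.566667…, 0.091667…
R0 = Σ lx·mx = 3.208333… → 3.208

3.208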